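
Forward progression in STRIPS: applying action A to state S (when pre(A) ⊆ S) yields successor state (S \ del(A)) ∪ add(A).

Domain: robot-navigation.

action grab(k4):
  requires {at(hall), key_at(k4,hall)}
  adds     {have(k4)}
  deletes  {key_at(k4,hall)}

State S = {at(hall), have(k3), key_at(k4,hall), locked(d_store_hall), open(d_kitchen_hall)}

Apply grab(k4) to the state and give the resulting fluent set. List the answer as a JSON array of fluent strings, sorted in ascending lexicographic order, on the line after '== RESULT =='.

Progress:
  pre ⊆ S: {at(hall), key_at(k4,hall)} ⊆ S  — applicable
  S \ del = {at(hall), have(k3), locked(d_store_hall), open(d_kitchen_hall)}
  ∪ add   = {at(hall), have(k3), have(k4), locked(d_store_hall), open(d_kitchen_hall)}

== RESULT ==
["at(hall)", "have(k3)", "have(k4)", "locked(d_store_hall)", "open(d_kitchen_hall)"]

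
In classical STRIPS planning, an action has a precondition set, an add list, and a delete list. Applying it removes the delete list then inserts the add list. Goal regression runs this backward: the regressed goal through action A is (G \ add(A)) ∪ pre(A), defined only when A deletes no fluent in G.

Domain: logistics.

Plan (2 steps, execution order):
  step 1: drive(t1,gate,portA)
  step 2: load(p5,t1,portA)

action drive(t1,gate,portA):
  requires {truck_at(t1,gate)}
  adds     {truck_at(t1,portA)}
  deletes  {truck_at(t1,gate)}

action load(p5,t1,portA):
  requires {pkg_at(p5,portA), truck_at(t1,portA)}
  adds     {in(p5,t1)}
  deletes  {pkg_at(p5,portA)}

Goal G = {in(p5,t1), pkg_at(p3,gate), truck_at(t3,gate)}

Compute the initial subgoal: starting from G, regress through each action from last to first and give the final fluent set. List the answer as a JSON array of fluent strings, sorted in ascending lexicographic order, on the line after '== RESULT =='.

Work backward from the goal:
  through step 2 (load(p5,t1,portA)): drop {in(p5,t1)}, keep {pkg_at(p3,gate), truck_at(t3,gate)}, require {pkg_at(p5,portA), truck_at(t1,portA)}
    → {pkg_at(p3,gate), pkg_at(p5,portA), truck_at(t1,portA), truck_at(t3,gate)}
  through step 1 (drive(t1,gate,portA)): drop {truck_at(t1,portA)}, keep {pkg_at(p3,gate), pkg_at(p5,portA), truck_at(t3,gate)}, require {truck_at(t1,gate)}
    → {pkg_at(p3,gate), pkg_at(p5,portA), truck_at(t1,gate), truck_at(t3,gate)}

== RESULT ==
["pkg_at(p3,gate)", "pkg_at(p5,portA)", "truck_at(t1,gate)", "truck_at(t3,gate)"]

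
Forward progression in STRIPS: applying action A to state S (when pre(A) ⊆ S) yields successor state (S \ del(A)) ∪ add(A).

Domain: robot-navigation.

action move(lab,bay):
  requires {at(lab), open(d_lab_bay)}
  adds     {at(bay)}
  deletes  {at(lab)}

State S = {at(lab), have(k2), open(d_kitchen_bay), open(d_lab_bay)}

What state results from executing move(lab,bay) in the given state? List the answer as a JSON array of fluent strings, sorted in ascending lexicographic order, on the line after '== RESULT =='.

Compute (S \ del) ∪ add:
  pre ⊆ S: {at(lab), open(d_lab_bay)} ⊆ S  — applicable
  S \ del = {have(k2), open(d_kitchen_bay), open(d_lab_bay)}
  ∪ add   = {at(bay), have(k2), open(d_kitchen_bay), open(d_lab_bay)}

== RESULT ==
["at(bay)", "have(k2)", "open(d_kitchen_bay)", "open(d_lab_bay)"]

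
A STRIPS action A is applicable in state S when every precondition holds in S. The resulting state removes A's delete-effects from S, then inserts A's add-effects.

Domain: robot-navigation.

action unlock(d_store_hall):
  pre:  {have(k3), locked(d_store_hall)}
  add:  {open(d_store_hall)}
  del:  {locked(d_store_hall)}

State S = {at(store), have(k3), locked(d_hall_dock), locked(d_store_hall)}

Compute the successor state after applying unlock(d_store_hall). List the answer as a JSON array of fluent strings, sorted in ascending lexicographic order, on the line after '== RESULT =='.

Progress:
  pre ⊆ S: {have(k3), locked(d_store_hall)} ⊆ S  — applicable
  S \ del = {at(store), have(k3), locked(d_hall_dock)}
  ∪ add   = {at(store), have(k3), locked(d_hall_dock), open(d_store_hall)}

== RESULT ==
["at(store)", "have(k3)", "locked(d_hall_dock)", "open(d_store_hall)"]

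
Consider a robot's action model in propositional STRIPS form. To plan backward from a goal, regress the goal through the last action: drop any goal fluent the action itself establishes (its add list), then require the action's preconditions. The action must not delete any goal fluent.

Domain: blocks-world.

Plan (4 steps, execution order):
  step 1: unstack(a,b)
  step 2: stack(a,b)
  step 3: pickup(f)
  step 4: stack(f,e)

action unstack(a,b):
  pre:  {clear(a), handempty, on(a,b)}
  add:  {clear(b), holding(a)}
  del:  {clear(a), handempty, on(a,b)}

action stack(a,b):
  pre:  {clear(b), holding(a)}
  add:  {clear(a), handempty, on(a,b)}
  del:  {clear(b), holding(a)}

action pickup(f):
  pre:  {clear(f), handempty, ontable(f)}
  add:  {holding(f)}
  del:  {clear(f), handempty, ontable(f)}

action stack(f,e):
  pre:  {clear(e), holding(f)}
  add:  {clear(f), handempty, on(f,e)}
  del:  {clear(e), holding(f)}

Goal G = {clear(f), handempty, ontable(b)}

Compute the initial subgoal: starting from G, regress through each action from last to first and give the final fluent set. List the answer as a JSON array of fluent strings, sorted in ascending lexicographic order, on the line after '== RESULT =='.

Regress step by step:
  through step 4 (stack(f,e)): drop {clear(f), handempty}, keep {ontable(b)}, require {clear(e), holding(f)}
    → {clear(e), holding(f), ontable(b)}
  through step 3 (pickup(f)): drop {holding(f)}, keep {clear(e), ontable(b)}, require {clear(f), handempty, ontable(f)}
    → {clear(e), clear(f), handempty, ontable(b), ontable(f)}
  through step 2 (stack(a,b)): drop {handempty}, keep {clear(e), clear(f), ontable(b), ontable(f)}, require {clear(b), holding(a)}
    → {clear(b), clear(e), clear(f), holding(a), ontable(b), ontable(f)}
  through step 1 (unstack(a,b)): drop {clear(b), holding(a)}, keep {clear(e), clear(f), ontable(b), ontable(f)}, require {clear(a), handempty, on(a,b)}
    → {clear(a), clear(e), clear(f), handempty, on(a,b), ontable(b), ontable(f)}

== RESULT ==
["clear(a)", "clear(e)", "clear(f)", "handempty", "on(a,b)", "ontable(b)", "ontable(f)"]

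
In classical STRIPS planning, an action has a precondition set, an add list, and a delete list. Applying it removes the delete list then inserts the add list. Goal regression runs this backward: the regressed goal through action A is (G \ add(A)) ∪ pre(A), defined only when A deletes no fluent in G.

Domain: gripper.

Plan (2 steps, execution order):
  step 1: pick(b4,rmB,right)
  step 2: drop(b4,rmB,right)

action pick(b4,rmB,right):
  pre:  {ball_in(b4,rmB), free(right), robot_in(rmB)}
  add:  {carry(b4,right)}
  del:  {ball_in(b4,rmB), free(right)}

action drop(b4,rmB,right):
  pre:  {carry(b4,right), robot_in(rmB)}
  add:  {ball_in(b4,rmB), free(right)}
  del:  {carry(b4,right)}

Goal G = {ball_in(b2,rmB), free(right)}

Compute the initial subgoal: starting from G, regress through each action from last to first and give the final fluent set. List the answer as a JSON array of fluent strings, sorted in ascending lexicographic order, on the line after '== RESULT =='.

Regress step by step:
  through step 2 (drop(b4,rmB,right)): drop {free(right)}, keep {ball_in(b2,rmB)}, require {carry(b4,right), robot_in(rmB)}
    → {ball_in(b2,rmB), carry(b4,right), robot_in(rmB)}
  through step 1 (pick(b4,rmB,right)): drop {carry(b4,right)}, keep {ball_in(b2,rmB), robot_in(rmB)}, require {ball_in(b4,rmB), free(right), robot_in(rmB)}
    → {ball_in(b2,rmB), ball_in(b4,rmB), free(right), robot_in(rmB)}

== RESULT ==
["ball_in(b2,rmB)", "ball_in(b4,rmB)", "free(right)", "robot_in(rmB)"]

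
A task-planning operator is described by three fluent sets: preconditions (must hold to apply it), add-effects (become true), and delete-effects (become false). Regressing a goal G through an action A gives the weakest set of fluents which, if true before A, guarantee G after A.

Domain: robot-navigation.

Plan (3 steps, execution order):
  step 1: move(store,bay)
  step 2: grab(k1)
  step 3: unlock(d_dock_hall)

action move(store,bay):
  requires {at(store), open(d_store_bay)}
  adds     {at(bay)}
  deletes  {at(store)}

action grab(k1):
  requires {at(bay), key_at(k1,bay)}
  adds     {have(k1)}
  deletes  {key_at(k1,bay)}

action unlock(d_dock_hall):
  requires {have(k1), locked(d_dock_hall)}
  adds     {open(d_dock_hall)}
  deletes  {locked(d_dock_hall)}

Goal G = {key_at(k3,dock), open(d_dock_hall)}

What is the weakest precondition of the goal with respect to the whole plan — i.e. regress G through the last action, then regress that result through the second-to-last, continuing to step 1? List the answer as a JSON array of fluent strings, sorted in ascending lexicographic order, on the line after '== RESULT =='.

Work backward from the goal:
  through step 3 (unlock(d_dock_hall)): drop {open(d_dock_hall)}, keep {key_at(k3,dock)}, require {have(k1), locked(d_dock_hall)}
    → {have(k1), key_at(k3,dock), locked(d_dock_hall)}
  through step 2 (grab(k1)): drop {have(k1)}, keep {key_at(k3,dock), locked(d_dock_hall)}, require {at(bay), key_at(k1,bay)}
    → {at(bay), key_at(k1,bay), key_at(k3,dock), locked(d_dock_hall)}
  through step 1 (move(store,bay)): drop {at(bay)}, keep {key_at(k1,bay), key_at(k3,dock), locked(d_dock_hall)}, require {at(store), open(d_store_bay)}
    → {at(store), key_at(k1,bay), key_at(k3,dock), locked(d_dock_hall), open(d_store_bay)}

== RESULT ==
["at(store)", "key_at(k1,bay)", "key_at(k3,dock)", "locked(d_dock_hall)", "open(d_store_bay)"]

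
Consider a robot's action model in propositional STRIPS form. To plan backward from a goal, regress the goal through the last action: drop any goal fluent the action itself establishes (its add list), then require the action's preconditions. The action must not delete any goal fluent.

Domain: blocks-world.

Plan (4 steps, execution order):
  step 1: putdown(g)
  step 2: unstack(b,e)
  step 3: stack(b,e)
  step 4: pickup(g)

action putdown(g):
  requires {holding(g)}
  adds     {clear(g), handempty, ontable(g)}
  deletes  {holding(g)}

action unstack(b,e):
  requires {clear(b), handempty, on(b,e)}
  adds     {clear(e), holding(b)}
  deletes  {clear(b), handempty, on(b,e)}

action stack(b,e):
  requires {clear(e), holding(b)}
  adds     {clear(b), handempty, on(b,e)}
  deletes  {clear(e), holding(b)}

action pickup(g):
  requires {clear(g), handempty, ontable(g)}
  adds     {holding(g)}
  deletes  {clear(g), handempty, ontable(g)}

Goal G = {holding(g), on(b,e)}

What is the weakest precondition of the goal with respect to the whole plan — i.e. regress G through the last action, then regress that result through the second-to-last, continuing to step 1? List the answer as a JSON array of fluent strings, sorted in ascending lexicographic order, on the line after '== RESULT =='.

Regress step by step:
  through step 4 (pickup(g)): drop {holding(g)}, keep {on(b,e)}, require {clear(g), handempty, ontable(g)}
    → {clear(g), handempty, on(b,e), ontable(g)}
  through step 3 (stack(b,e)): drop {handempty, on(b,e)}, keep {clear(g), ontable(g)}, require {clear(e), holding(b)}
    → {clear(e), clear(g), holding(b), ontable(g)}
  through step 2 (unstack(b,e)): drop {clear(e), holding(b)}, keep {clear(g), ontable(g)}, require {clear(b), handempty, on(b,e)}
    → {clear(b), clear(g), handempty, on(b,e), ontable(g)}
  through step 1 (putdown(g)): drop {clear(g), handempty, ontable(g)}, keep {clear(b), on(b,e)}, require {holding(g)}
    → {clear(b), holding(g), on(b,e)}

== RESULT ==
["clear(b)", "holding(g)", "on(b,e)"]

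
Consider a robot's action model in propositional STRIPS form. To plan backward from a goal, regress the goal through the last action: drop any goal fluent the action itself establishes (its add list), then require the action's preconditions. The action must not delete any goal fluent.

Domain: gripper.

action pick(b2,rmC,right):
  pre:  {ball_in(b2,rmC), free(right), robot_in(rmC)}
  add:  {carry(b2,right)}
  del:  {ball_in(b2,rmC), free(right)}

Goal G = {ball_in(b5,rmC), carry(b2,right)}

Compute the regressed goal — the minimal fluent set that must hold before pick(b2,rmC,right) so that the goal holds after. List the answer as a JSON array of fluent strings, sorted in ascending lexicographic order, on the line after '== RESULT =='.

Compute (G \ add) ∪ pre:
  G ∩ del = {}  (empty — regression defined)
  G \ add = {ball_in(b5,rmC), carry(b2,right)} \ {carry(b2,right)} = {ball_in(b5,rmC)}
  ∪ pre   = {ball_in(b5,rmC)} ∪ {ball_in(b2,rmC), free(right), robot_in(rmC)}
          = {ball_in(b2,rmC), ball_in(b5,rmC), free(right), robot_in(rmC)}

== RESULT ==
["ball_in(b2,rmC)", "ball_in(b5,rmC)", "free(right)", "robot_in(rmC)"]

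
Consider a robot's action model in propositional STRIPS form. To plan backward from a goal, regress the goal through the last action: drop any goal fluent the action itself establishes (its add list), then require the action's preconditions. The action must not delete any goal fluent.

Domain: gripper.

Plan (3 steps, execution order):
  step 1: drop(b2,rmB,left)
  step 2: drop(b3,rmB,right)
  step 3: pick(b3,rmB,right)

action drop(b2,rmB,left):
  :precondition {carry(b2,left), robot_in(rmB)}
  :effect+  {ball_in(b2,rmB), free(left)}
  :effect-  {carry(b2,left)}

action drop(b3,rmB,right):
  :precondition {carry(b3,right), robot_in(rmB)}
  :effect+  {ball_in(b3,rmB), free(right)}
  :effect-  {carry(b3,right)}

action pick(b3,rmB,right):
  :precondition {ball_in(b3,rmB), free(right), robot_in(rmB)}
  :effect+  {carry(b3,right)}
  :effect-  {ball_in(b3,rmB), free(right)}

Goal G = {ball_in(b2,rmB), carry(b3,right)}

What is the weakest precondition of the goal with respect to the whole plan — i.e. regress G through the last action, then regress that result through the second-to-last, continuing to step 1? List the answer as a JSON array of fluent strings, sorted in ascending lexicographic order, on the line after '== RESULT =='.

Regress step by step:
  through step 3 (pick(b3,rmB,right)): drop {carry(b3,right)}, keep {ball_in(b2,rmB)}, require {ball_in(b3,rmB), free(right), robot_in(rmB)}
    → {ball_in(b2,rmB), ball_in(b3,rmB), free(right), robot_in(rmB)}
  through step 2 (drop(b3,rmB,right)): drop {ball_in(b3,rmB), free(right)}, keep {ball_in(b2,rmB), robot_in(rmB)}, require {carry(b3,right), robot_in(rmB)}
    → {ball_in(b2,rmB), carry(b3,right), robot_in(rmB)}
  through step 1 (drop(b2,rmB,left)): drop {ball_in(b2,rmB)}, keep {carry(b3,right), robot_in(rmB)}, require {carry(b2,left), robot_in(rmB)}
    → {carry(b2,left), carry(b3,right), robot_in(rmB)}

== RESULT ==
["carry(b2,left)", "carry(b3,right)", "robot_in(rmB)"]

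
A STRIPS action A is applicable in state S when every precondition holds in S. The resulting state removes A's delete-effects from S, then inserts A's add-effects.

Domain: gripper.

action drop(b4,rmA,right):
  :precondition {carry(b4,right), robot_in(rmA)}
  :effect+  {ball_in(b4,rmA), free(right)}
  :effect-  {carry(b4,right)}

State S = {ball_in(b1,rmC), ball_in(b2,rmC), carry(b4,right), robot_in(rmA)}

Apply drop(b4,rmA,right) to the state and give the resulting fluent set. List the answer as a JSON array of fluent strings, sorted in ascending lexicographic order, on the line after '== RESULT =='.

Progress:
  pre ⊆ S: {carry(b4,right), robot_in(rmA)} ⊆ S  — applicable
  S \ del = {ball_in(b1,rmC), ball_in(b2,rmC), robot_in(rmA)}
  ∪ add   = {ball_in(b1,rmC), ball_in(b2,rmC), ball_in(b4,rmA), free(right), robot_in(rmA)}

== RESULT ==
["ball_in(b1,rmC)", "ball_in(b2,rmC)", "ball_in(b4,rmA)", "free(right)", "robot_in(rmA)"]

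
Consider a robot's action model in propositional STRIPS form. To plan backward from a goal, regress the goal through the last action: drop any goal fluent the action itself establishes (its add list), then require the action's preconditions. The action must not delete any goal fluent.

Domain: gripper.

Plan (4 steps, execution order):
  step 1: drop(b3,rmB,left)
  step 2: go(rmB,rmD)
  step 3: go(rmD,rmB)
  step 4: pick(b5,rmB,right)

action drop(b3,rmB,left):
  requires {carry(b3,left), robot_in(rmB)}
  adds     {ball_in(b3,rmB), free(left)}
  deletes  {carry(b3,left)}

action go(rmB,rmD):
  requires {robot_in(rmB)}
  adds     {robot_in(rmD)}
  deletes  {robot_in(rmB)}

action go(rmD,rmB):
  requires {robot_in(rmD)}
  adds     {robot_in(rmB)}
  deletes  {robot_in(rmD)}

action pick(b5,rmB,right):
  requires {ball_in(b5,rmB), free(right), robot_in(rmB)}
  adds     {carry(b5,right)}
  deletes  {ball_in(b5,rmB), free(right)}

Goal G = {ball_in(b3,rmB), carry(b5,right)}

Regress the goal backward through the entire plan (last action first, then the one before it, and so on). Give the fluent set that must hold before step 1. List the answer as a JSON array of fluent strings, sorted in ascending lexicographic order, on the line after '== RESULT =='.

Regress step by step:
  through step 4 (pick(b5,rmB,right)): drop {carry(b5,right)}, keep {ball_in(b3,rmB)}, require {ball_in(b5,rmB), free(right), robot_in(rmB)}
    → {ball_in(b3,rmB), ball_in(b5,rmB), free(right), robot_in(rmB)}
  through step 3 (go(rmD,rmB)): drop {robot_in(rmB)}, keep {ball_in(b3,rmB), ball_in(b5,rmB), free(right)}, require {robot_in(rmD)}
    → {ball_in(b3,rmB), ball_in(b5,rmB), free(right), robot_in(rmD)}
  through step 2 (go(rmB,rmD)): drop {robot_in(rmD)}, keep {ball_in(b3,rmB), ball_in(b5,rmB), free(right)}, require {robot_in(rmB)}
    → {ball_in(b3,rmB), ball_in(b5,rmB), free(right), robot_in(rmB)}
  through step 1 (drop(b3,rmB,left)): drop {ball_in(b3,rmB)}, keep {ball_in(b5,rmB), free(right), robot_in(rmB)}, require {carry(b3,left), robot_in(rmB)}
    → {ball_in(b5,rmB), carry(b3,left), free(right), robot_in(rmB)}

== RESULT ==
["ball_in(b5,rmB)", "carry(b3,left)", "free(right)", "robot_in(rmB)"]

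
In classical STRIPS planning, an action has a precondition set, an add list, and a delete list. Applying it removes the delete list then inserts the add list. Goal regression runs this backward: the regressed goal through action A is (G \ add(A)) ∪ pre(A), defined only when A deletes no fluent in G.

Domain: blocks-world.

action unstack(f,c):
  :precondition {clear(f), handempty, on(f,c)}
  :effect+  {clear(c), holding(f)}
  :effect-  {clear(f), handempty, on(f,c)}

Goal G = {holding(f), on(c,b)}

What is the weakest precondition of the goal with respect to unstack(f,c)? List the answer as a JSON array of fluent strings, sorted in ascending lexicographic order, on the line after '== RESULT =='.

Compute (G \ add) ∪ pre:
  G ∩ del = {}  (empty — regression defined)
  G \ add = {holding(f), on(c,b)} \ {clear(c), holding(f)} = {on(c,b)}
  ∪ pre   = {on(c,b)} ∪ {clear(f), handempty, on(f,c)}
          = {clear(f), handempty, on(c,b), on(f,c)}

== RESULT ==
["clear(f)", "handempty", "on(c,b)", "on(f,c)"]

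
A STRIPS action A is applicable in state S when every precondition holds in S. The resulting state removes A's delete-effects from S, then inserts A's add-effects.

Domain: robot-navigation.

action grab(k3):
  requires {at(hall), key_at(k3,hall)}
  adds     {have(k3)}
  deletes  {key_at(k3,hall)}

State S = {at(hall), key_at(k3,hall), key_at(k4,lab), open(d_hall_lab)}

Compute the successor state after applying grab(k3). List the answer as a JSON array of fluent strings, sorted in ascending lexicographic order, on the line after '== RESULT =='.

Compute (S \ del) ∪ add:
  pre ⊆ S: {at(hall), key_at(k3,hall)} ⊆ S  — applicable
  S \ del = {at(hall), key_at(k4,lab), open(d_hall_lab)}
  ∪ add   = {at(hall), have(k3), key_at(k4,lab), open(d_hall_lab)}

== RESULT ==
["at(hall)", "have(k3)", "key_at(k4,lab)", "open(d_hall_lab)"]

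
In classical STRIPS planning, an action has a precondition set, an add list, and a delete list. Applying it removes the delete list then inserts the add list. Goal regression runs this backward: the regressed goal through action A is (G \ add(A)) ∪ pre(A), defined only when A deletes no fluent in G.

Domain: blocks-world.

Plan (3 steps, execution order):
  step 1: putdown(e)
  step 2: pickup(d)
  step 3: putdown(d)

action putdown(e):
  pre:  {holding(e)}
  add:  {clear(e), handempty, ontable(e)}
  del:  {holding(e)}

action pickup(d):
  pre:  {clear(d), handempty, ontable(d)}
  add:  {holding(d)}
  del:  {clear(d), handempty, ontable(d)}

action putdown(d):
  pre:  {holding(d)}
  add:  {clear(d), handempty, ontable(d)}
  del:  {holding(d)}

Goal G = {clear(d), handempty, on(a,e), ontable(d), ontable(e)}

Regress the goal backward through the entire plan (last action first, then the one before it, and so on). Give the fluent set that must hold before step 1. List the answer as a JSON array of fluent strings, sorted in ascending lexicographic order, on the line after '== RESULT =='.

Regress step by step:
  through step 3 (putdown(d)): drop {clear(d), handempty, ontable(d)}, keep {on(a,e), ontable(e)}, require {holding(d)}
    → {holding(d), on(a,e), ontable(e)}
  through step 2 (pickup(d)): drop {holding(d)}, keep {on(a,e), ontable(e)}, require {clear(d), handempty, ontable(d)}
    → {clear(d), handempty, on(a,e), ontable(d), ontable(e)}
  through step 1 (putdown(e)): drop {handempty, ontable(e)}, keep {clear(d), on(a,e), ontable(d)}, require {holding(e)}
    → {clear(d), holding(e), on(a,e), ontable(d)}

== RESULT ==
["clear(d)", "holding(e)", "on(a,e)", "ontable(d)"]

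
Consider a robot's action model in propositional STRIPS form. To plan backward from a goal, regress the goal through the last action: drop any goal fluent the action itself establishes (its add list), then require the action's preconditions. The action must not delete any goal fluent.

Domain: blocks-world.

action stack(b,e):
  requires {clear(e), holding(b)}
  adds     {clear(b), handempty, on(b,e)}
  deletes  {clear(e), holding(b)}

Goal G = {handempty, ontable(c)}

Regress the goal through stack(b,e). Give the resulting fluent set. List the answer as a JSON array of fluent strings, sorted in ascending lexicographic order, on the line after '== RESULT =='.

Compute (G \ add) ∪ pre:
  G ∩ del = {}  (empty — regression defined)
  G \ add = {handempty, ontable(c)} \ {clear(b), handempty, on(b,e)} = {ontable(c)}
  ∪ pre   = {ontable(c)} ∪ {clear(e), holding(b)}
          = {clear(e), holding(b), ontable(c)}

== RESULT ==
["clear(e)", "holding(b)", "ontable(c)"]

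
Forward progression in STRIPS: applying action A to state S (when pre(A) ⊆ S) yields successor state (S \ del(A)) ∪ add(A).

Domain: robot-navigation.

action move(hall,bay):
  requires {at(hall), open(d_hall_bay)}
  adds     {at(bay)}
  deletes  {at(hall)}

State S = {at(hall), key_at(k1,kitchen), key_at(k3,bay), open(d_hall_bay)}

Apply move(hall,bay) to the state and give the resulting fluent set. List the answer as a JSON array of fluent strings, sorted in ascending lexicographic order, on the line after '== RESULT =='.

Progress:
  pre ⊆ S: {at(hall), open(d_hall_bay)} ⊆ S  — applicable
  S \ del = {key_at(k1,kitchen), key_at(k3,bay), open(d_hall_bay)}
  ∪ add   = {at(bay), key_at(k1,kitchen), key_at(k3,bay), open(d_hall_bay)}

== RESULT ==
["at(bay)", "key_at(k1,kitchen)", "key_at(k3,bay)", "open(d_hall_bay)"]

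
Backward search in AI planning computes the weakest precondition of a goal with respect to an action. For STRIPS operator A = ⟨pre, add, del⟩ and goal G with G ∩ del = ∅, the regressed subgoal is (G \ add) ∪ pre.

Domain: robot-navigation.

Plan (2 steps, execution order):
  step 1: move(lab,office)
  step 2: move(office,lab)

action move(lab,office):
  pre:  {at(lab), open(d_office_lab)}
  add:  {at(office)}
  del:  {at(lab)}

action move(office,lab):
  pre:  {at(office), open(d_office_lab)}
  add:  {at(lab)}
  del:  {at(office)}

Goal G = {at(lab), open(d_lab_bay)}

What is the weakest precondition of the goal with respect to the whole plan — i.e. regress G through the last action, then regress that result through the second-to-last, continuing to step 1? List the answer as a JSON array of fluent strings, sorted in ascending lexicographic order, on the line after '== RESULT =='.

Work backward from the goal:
  through step 2 (move(office,lab)): drop {at(lab)}, keep {open(d_lab_bay)}, require {at(office), open(d_office_lab)}
    → {at(office), open(d_lab_bay), open(d_office_lab)}
  through step 1 (move(lab,office)): drop {at(office)}, keep {open(d_lab_bay), open(d_office_lab)}, require {at(lab), open(d_office_lab)}
    → {at(lab), open(d_lab_bay), open(d_office_lab)}

== RESULT ==
["at(lab)", "open(d_lab_bay)", "open(d_office_lab)"]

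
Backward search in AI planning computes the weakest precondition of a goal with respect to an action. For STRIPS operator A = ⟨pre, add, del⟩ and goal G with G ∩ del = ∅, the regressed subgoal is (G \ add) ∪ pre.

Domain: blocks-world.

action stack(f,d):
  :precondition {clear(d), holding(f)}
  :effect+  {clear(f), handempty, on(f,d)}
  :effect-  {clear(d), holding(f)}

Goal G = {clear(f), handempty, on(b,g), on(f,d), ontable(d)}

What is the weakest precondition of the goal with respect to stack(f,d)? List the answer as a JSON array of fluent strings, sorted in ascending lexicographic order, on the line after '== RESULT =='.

Regress:
  G ∩ del = {}  (empty — regression defined)
  G \ add = {clear(f), handempty, on(b,g), on(f,d), ontable(d)} \ {clear(f), handempty, on(f,d)} = {on(b,g), ontable(d)}
  ∪ pre   = {on(b,g), ontable(d)} ∪ {clear(d), holding(f)}
          = {clear(d), holding(f), on(b,g), ontable(d)}

== RESULT ==
["clear(d)", "holding(f)", "on(b,g)", "ontable(d)"]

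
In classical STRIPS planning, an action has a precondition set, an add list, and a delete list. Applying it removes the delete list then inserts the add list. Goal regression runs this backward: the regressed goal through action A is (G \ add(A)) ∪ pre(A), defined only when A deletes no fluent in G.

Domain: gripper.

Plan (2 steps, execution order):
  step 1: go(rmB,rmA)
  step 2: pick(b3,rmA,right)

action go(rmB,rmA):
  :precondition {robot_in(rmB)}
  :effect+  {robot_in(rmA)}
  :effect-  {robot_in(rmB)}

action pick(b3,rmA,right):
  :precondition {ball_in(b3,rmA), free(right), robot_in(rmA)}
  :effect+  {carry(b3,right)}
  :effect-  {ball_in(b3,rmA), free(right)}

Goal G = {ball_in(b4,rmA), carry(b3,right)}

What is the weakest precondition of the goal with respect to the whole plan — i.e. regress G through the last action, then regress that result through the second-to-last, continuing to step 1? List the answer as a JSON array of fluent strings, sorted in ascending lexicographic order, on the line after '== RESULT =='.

Regress step by step:
  through step 2 (pick(b3,rmA,right)): drop {carry(b3,right)}, keep {ball_in(b4,rmA)}, require {ball_in(b3,rmA), free(right), robot_in(rmA)}
    → {ball_in(b3,rmA), ball_in(b4,rmA), free(right), robot_in(rmA)}
  through step 1 (go(rmB,rmA)): drop {robot_in(rmA)}, keep {ball_in(b3,rmA), ball_in(b4,rmA), free(right)}, require {robot_in(rmB)}
    → {ball_in(b3,rmA), ball_in(b4,rmA), free(right), robot_in(rmB)}

== RESULT ==
["ball_in(b3,rmA)", "ball_in(b4,rmA)", "free(right)", "robot_in(rmB)"]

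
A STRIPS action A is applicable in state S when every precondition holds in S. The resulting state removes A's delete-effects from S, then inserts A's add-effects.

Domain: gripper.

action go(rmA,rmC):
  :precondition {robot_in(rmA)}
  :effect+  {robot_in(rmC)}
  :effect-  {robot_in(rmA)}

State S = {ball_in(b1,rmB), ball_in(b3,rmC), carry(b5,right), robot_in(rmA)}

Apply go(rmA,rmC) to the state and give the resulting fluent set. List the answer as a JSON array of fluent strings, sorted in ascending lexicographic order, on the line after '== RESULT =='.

Compute (S \ del) ∪ add:
  pre ⊆ S: {robot_in(rmA)} ⊆ S  — applicable
  S \ del = {ball_in(b1,rmB), ball_in(b3,rmC), carry(b5,right)}
  ∪ add   = {ball_in(b1,rmB), ball_in(b3,rmC), carry(b5,right), robot_in(rmC)}

== RESULT ==
["ball_in(b1,rmB)", "ball_in(b3,rmC)", "carry(b5,right)", "robot_in(rmC)"]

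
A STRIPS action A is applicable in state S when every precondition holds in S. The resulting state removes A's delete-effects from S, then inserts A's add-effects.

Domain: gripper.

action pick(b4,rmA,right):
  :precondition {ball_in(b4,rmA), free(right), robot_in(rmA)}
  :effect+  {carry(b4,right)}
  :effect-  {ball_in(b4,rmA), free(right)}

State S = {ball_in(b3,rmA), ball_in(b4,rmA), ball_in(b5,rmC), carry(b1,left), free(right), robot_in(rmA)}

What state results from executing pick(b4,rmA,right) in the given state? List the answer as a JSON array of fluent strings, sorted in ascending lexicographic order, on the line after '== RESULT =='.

Progress:
  pre ⊆ S: {ball_in(b4,rmA), free(right), robot_in(rmA)} ⊆ S  — applicable
  S \ del = {ball_in(b3,rmA), ball_in(b5,rmC), carry(b1,left), robot_in(rmA)}
  ∪ add   = {ball_in(b3,rmA), ball_in(b5,rmC), carry(b1,left), carry(b4,right), robot_in(rmA)}

== RESULT ==
["ball_in(b3,rmA)", "ball_in(b5,rmC)", "carry(b1,left)", "carry(b4,right)", "robot_in(rmA)"]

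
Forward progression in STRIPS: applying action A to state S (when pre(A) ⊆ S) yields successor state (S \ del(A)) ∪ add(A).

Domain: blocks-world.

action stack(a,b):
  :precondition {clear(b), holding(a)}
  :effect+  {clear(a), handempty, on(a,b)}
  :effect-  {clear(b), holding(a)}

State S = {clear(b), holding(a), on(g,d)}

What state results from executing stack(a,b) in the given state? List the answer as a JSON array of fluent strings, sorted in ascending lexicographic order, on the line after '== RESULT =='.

Progress:
  pre ⊆ S: {clear(b), holding(a)} ⊆ S  — applicable
  S \ del = {on(g,d)}
  ∪ add   = {clear(a), handempty, on(a,b), on(g,d)}

== RESULT ==
["clear(a)", "handempty", "on(a,b)", "on(g,d)"]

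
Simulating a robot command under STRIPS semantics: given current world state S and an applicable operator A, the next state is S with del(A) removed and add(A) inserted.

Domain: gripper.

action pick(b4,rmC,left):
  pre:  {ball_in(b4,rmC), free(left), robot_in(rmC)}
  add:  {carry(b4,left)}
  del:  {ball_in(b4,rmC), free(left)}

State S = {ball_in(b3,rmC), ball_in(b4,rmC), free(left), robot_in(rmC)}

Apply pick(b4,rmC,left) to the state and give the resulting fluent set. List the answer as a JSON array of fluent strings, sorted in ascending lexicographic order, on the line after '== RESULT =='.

Progress:
  pre ⊆ S: {ball_in(b4,rmC), free(left), robot_in(rmC)} ⊆ S  — applicable
  S \ del = {ball_in(b3,rmC), robot_in(rmC)}
  ∪ add   = {ball_in(b3,rmC), carry(b4,left), robot_in(rmC)}

== RESULT ==
["ball_in(b3,rmC)", "carry(b4,left)", "robot_in(rmC)"]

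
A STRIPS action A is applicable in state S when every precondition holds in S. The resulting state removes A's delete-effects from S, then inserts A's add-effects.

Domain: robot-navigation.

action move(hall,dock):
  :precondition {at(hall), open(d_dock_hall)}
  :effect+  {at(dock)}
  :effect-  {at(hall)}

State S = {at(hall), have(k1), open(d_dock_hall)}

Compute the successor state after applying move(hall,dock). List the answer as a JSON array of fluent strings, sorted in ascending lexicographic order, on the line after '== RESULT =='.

Compute (S \ del) ∪ add:
  pre ⊆ S: {at(hall), open(d_dock_hall)} ⊆ S  — applicable
  S \ del = {have(k1), open(d_dock_hall)}
  ∪ add   = {at(dock), have(k1), open(d_dock_hall)}

== RESULT ==
["at(dock)", "have(k1)", "open(d_dock_hall)"]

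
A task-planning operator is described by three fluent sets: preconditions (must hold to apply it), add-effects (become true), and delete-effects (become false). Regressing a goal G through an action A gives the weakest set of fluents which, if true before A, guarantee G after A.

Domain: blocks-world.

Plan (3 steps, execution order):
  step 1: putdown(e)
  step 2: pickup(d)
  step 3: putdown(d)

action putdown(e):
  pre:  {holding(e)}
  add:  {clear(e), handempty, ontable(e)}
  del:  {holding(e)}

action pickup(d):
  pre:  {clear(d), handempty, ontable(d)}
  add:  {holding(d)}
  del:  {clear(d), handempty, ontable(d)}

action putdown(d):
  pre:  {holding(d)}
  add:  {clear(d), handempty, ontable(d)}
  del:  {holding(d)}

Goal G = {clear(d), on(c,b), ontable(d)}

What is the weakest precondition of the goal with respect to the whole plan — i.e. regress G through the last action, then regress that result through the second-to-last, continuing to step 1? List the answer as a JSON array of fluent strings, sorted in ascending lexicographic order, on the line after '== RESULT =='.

Work backward from the goal:
  through step 3 (putdown(d)): drop {clear(d), ontable(d)}, keep {on(c,b)}, require {holding(d)}
    → {holding(d), on(c,b)}
  through step 2 (pickup(d)): drop {holding(d)}, keep {on(c,b)}, require {clear(d), handempty, ontable(d)}
    → {clear(d), handempty, on(c,b), ontable(d)}
  through step 1 (putdown(e)): drop {handempty}, keep {clear(d), on(c,b), ontable(d)}, require {holding(e)}
    → {clear(d), holding(e), on(c,b), ontable(d)}

== RESULT ==
["clear(d)", "holding(e)", "on(c,b)", "ontable(d)"]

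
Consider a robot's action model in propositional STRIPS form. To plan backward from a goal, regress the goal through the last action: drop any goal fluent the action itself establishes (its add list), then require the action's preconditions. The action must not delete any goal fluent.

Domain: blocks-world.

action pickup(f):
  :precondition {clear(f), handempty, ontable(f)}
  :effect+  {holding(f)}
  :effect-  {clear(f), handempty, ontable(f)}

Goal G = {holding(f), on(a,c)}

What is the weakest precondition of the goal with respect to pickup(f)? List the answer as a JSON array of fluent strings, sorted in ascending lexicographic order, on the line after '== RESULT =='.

Compute (G \ add) ∪ pre:
  G ∩ del = {}  (empty — regression defined)
  G \ add = {holding(f), on(a,c)} \ {holding(f)} = {on(a,c)}
  ∪ pre   = {on(a,c)} ∪ {clear(f), handempty, ontable(f)}
          = {clear(f), handempty, on(a,c), ontable(f)}

== RESULT ==
["clear(f)", "handempty", "on(a,c)", "ontable(f)"]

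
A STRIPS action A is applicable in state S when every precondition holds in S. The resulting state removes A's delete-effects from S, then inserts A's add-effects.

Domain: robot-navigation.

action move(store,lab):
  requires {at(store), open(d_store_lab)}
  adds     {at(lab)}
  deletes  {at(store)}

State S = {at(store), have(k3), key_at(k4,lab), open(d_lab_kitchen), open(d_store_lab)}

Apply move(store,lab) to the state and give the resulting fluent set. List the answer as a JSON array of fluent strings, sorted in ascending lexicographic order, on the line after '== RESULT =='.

Compute (S \ del) ∪ add:
  pre ⊆ S: {at(store), open(d_store_lab)} ⊆ S  — applicable
  S \ del = {have(k3), key_at(k4,lab), open(d_lab_kitchen), open(d_store_lab)}
  ∪ add   = {at(lab), have(k3), key_at(k4,lab), open(d_lab_kitchen), open(d_store_lab)}

== RESULT ==
["at(lab)", "have(k3)", "key_at(k4,lab)", "open(d_lab_kitchen)", "open(d_store_lab)"]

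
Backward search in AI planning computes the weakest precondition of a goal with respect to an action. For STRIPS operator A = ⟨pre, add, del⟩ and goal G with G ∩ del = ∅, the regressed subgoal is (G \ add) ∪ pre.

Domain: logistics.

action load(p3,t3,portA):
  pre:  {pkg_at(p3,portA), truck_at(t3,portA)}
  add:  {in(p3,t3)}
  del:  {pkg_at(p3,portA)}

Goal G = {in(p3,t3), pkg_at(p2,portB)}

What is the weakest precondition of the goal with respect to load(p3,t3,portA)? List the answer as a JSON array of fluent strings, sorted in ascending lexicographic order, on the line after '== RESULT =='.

Compute (G \ add) ∪ pre:
  G ∩ del = {}  (empty — regression defined)
  G \ add = {in(p3,t3), pkg_at(p2,portB)} \ {in(p3,t3)} = {pkg_at(p2,portB)}
  ∪ pre   = {pkg_at(p2,portB)} ∪ {pkg_at(p3,portA), truck_at(t3,portA)}
          = {pkg_at(p2,portB), pkg_at(p3,portA), truck_at(t3,portA)}

== RESULT ==
["pkg_at(p2,portB)", "pkg_at(p3,portA)", "truck_at(t3,portA)"]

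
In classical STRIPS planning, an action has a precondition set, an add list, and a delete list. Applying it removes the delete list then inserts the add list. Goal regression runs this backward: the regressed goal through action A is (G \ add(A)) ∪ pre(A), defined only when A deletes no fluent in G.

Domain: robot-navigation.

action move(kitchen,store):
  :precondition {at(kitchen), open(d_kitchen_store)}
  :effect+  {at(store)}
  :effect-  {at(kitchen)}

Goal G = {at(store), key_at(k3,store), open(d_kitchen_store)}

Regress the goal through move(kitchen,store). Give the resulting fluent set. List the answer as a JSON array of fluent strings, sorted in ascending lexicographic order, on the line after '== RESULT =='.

Regress:
  G ∩ del = {}  (empty — regression defined)
  G \ add = {at(store), key_at(k3,store), open(d_kitchen_store)} \ {at(store)} = {key_at(k3,store), open(d_kitchen_store)}
  ∪ pre   = {key_at(k3,store), open(d_kitchen_store)} ∪ {at(kitchen), open(d_kitchen_store)}
          = {at(kitchen), key_at(k3,store), open(d_kitchen_store)}

== RESULT ==
["at(kitchen)", "key_at(k3,store)", "open(d_kitchen_store)"]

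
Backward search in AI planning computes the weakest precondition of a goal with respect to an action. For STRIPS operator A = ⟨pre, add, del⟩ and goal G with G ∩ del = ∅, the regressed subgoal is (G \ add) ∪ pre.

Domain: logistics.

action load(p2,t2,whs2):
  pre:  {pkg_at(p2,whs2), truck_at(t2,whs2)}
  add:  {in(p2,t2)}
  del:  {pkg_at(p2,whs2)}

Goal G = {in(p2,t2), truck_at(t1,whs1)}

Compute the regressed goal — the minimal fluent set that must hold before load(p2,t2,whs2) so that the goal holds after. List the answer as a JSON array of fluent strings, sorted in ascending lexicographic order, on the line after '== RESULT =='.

Regress:
  G ∩ del = {}  (empty — regression defined)
  G \ add = {in(p2,t2), truck_at(t1,whs1)} \ {in(p2,t2)} = {truck_at(t1,whs1)}
  ∪ pre   = {truck_at(t1,whs1)} ∪ {pkg_at(p2,whs2), truck_at(t2,whs2)}
          = {pkg_at(p2,whs2), truck_at(t1,whs1), truck_at(t2,whs2)}

== RESULT ==
["pkg_at(p2,whs2)", "truck_at(t1,whs1)", "truck_at(t2,whs2)"]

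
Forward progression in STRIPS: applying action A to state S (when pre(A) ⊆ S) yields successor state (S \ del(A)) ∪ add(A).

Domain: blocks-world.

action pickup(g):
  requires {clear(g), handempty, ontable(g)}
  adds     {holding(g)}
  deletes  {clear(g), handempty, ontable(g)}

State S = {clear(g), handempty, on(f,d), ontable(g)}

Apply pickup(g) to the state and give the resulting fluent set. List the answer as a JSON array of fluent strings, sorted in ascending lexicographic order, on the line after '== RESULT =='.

Progress:
  pre ⊆ S: {clear(g), handempty, ontable(g)} ⊆ S  — applicable
  S \ del = {on(f,d)}
  ∪ add   = {holding(g), on(f,d)}

== RESULT ==
["holding(g)", "on(f,d)"]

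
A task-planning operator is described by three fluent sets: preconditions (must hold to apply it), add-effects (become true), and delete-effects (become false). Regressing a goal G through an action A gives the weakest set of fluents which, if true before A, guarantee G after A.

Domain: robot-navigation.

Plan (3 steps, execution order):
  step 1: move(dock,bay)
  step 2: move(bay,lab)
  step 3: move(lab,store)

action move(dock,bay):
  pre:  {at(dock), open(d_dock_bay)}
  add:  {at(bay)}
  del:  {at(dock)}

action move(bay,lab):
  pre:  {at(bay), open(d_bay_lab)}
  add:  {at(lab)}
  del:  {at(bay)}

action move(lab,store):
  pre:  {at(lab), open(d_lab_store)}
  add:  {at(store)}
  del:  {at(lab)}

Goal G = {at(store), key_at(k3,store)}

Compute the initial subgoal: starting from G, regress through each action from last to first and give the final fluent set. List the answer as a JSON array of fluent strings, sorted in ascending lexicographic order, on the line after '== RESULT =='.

Regress step by step:
  through step 3 (move(lab,store)): drop {at(store)}, keep {key_at(k3,store)}, require {at(lab), open(d_lab_store)}
    → {at(lab), key_at(k3,store), open(d_lab_store)}
  through step 2 (move(bay,lab)): drop {at(lab)}, keep {key_at(k3,store), open(d_lab_store)}, require {at(bay), open(d_bay_lab)}
    → {at(bay), key_at(k3,store), open(d_bay_lab), open(d_lab_store)}
  through step 1 (move(dock,bay)): drop {at(bay)}, keep {key_at(k3,store), open(d_bay_lab), open(d_lab_store)}, require {at(dock), open(d_dock_bay)}
    → {at(dock), key_at(k3,store), open(d_bay_lab), open(d_dock_bay), open(d_lab_store)}

== RESULT ==
["at(dock)", "key_at(k3,store)", "open(d_bay_lab)", "open(d_dock_bay)", "open(d_lab_store)"]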